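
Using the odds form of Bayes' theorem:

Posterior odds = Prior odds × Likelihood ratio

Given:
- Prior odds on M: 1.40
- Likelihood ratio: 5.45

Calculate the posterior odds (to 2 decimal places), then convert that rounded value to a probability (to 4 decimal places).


Step 1: Calculate posterior odds
Posterior odds = Prior odds × LR
               = 1.40 × 5.45
               = 7.63

Step 2: Convert to probability
P(M|E) = Posterior odds / (1 + Posterior odds)
       = 7.63 / (1 + 7.63)
       = 7.63 / 8.63
       = 0.8841

The evidence increased P(M) from 0.5833 to 0.8841.


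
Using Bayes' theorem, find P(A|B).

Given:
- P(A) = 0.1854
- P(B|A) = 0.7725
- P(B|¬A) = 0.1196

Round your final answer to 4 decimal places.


Bayes' theorem: P(A|B) = P(B|A) × P(A) / P(B)

Step 1: Calculate P(B) using law of total probability
P(B) = P(B|A)P(A) + P(B|¬A)P(¬A)
     = 0.7725 × 0.1854 + 0.1196 × 0.8146
     = 0.14322150 + 0.09742616
     = 0.24064766

Step 2: Apply Bayes' theorem
P(A|B) = P(B|A) × P(A) / P(B)
       = 0.14322150 / 0.24064766
       = 0.5952


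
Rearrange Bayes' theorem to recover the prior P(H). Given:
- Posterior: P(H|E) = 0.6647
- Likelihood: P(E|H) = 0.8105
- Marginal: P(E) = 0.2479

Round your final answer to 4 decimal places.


From Bayes' theorem: P(H|E) = P(E|H) × P(H) / P(E)

Rearranging for P(H):
P(H) = P(H|E) × P(E) / P(E|H)
     = 0.6647 × 0.2479 / 0.8105
     = 0.16477913 / 0.8105
     = 0.2033


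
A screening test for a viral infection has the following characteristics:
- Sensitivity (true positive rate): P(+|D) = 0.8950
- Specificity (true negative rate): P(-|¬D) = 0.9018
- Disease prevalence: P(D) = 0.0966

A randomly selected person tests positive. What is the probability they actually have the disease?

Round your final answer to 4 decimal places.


Let D = has disease, + = positive test

Given:
- P(D) = 0.0966 (prevalence)
- P(+|D) = 0.8950 (sensitivity)
- P(-|¬D) = 0.9018 (specificity)
- P(+|¬D) = 0.0982 (false positive rate = 1 - specificity)

Step 1: Find P(+)
P(+) = P(+|D)P(D) + P(+|¬D)P(¬D)
     = 0.8950 × 0.0966 + 0.0982 × 0.9034
     = 0.08645700 + 0.08871388
     = 0.17517088

Step 2: Apply Bayes' theorem for P(D|+)
P(D|+) = P(+|D)P(D) / P(+)
       = 0.08645700 / 0.17517088
       = 0.4936


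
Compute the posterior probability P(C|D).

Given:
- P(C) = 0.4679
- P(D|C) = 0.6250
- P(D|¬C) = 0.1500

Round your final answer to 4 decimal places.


Bayes' theorem: P(C|D) = P(D|C) × P(C) / P(D)

Step 1: Calculate P(D) using law of total probability
P(D) = P(D|C)P(C) + P(D|¬C)P(¬C)
     = 0.6250 × 0.4679 + 0.1500 × 0.5321
     = 0.29243750 + 0.07981500
     = 0.37225250

Step 2: Apply Bayes' theorem
P(C|D) = P(D|C) × P(C) / P(D)
       = 0.29243750 / 0.37225250
       = 0.7856


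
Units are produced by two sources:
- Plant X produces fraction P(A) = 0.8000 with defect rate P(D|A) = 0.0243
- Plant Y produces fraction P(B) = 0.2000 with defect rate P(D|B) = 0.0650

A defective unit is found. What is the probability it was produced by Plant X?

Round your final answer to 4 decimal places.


Let A = from Plant X, D = defective

Given:
- P(A) = 0.8000, P(B) = 0.2000
- P(D|A) = 0.0243, P(D|B) = 0.0650

Step 1: Find P(D)
P(D) = P(D|A)P(A) + P(D|B)P(B)
     = 0.0243 × 0.8000 + 0.0650 × 0.2000
     = 0.01944000 + 0.01300000
     = 0.03244000

Step 2: Apply Bayes' theorem
P(A|D) = P(D|A)P(A) / P(D)
       = 0.01944000 / 0.03244000
       = 0.5993


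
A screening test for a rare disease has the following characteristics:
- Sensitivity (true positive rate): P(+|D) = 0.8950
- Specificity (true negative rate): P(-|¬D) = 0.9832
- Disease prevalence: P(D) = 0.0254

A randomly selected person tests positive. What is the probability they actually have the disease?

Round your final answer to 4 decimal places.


Let D = has disease, + = positive test

Given:
- P(D) = 0.0254 (prevalence)
- P(+|D) = 0.8950 (sensitivity)
- P(-|¬D) = 0.9832 (specificity)
- P(+|¬D) = 0.0168 (false positive rate = 1 - specificity)

Step 1: Find P(+)
P(+) = P(+|D)P(D) + P(+|¬D)P(¬D)
     = 0.8950 × 0.0254 + 0.0168 × 0.9746
     = 0.02273300 + 0.01637328
     = 0.03910628

Step 2: Apply Bayes' theorem for P(D|+)
P(D|+) = P(+|D)P(D) / P(+)
       = 0.02273300 / 0.03910628
       = 0.5813


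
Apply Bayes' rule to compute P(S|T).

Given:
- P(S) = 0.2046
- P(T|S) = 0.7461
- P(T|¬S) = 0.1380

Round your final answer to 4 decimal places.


Bayes' theorem: P(S|T) = P(T|S) × P(S) / P(T)

Step 1: Calculate P(T) using law of total probability
P(T) = P(T|S)P(S) + P(T|¬S)P(¬S)
     = 0.7461 × 0.2046 + 0.1380 × 0.7954
     = 0.15265206 + 0.10976520
     = 0.26241726

Step 2: Apply Bayes' theorem
P(S|T) = P(T|S) × P(S) / P(T)
       = 0.15265206 / 0.26241726
       = 0.5817


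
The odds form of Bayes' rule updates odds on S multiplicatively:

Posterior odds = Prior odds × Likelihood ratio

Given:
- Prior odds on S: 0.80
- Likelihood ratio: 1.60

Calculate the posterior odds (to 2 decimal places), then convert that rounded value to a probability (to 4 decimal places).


Step 1: Calculate posterior odds
Posterior odds = Prior odds × LR
               = 0.80 × 1.60
               = 1.28

Step 2: Convert to probability
P(S|E) = Posterior odds / (1 + Posterior odds)
       = 1.28 / (1 + 1.28)
       = 1.28 / 2.28
       = 0.5614

The evidence increased P(S) from 0.4444 to 0.5614.


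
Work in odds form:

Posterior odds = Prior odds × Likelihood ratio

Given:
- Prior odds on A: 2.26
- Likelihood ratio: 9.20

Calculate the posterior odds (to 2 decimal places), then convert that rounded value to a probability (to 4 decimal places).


Step 1: Calculate posterior odds
Posterior odds = Prior odds × LR
               = 2.26 × 9.20
               = 20.79

Step 2: Convert to probability
P(A|E) = Posterior odds / (1 + Posterior odds)
       = 20.79 / (1 + 20.79)
       = 20.79 / 21.79
       = 0.9541

The evidence increased P(A) from 0.6933 to 0.9541.


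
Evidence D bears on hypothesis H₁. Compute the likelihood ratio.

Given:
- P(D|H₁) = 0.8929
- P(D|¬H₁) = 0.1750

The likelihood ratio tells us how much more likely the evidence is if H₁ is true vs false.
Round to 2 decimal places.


Likelihood Ratio (LR) = P(D|H₁) / P(D|¬H₁)

LR = 0.8929 / 0.1750
   = 5.10

The evidence is 5.10 times more likely if H₁ is true than if H₁ is false.
LR > 1, so observing D raises the odds in favor of H₁.


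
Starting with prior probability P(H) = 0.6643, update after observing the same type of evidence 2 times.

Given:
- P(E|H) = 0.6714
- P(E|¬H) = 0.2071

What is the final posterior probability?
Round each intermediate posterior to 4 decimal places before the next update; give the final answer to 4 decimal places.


Sequential Bayesian updating:

Initial prior: P(H) = 0.6643

Update 1:
  P(E) = 0.6714 × 0.6643 + 0.2071 × 0.3357 = 0.44601102 + 0.06952347 = 0.51553449
  P(H|E) = 0.44601102 / 0.51553449 = 0.8651

Update 2:
  P(E) = 0.6714 × 0.8651 + 0.2071 × 0.1349 = 0.58082814 + 0.02793779 = 0.60876593
  P(H|E) = 0.58082814 / 0.60876593 = 0.9541

Final posterior: 0.9541


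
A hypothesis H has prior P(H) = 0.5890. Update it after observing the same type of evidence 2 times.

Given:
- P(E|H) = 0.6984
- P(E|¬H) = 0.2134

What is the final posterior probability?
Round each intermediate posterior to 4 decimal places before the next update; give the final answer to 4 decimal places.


Sequential Bayesian updating:

Initial prior: P(H) = 0.5890

Update 1:
  P(E) = 0.6984 × 0.5890 + 0.2134 × 0.4110 = 0.41135760 + 0.08770740 = 0.49906500
  P(H|E) = 0.41135760 / 0.49906500 = 0.8243

Update 2:
  P(E) = 0.6984 × 0.8243 + 0.2134 × 0.1757 = 0.57569112 + 0.03749438 = 0.61318550
  P(H|E) = 0.57569112 / 0.61318550 = 0.9389

Final posterior: 0.9389


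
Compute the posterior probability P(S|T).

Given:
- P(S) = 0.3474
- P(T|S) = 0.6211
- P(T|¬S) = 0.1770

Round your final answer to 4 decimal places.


Bayes' theorem: P(S|T) = P(T|S) × P(S) / P(T)

Step 1: Calculate P(T) using law of total probability
P(T) = P(T|S)P(S) + P(T|¬S)P(¬S)
     = 0.6211 × 0.3474 + 0.1770 × 0.6526
     = 0.21577014 + 0.11551020
     = 0.33128034

Step 2: Apply Bayes' theorem
P(S|T) = P(T|S) × P(S) / P(T)
       = 0.21577014 / 0.33128034
       = 0.6513


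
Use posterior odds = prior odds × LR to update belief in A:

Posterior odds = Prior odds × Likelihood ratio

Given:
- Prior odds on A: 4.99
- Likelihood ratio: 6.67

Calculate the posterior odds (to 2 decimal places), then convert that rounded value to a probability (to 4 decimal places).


Step 1: Calculate posterior odds
Posterior odds = Prior odds × LR
               = 4.99 × 6.67
               = 33.28

Step 2: Convert to probability
P(A|E) = Posterior odds / (1 + Posterior odds)
       = 33.28 / (1 + 33.28)
       = 33.28 / 34.28
       = 0.9708

The evidence increased P(A) from 0.8331 to 0.9708.


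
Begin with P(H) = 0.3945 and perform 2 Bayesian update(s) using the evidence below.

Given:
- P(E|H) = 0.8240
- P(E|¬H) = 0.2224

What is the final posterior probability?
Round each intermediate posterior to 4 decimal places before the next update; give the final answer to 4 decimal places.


Sequential Bayesian updating:

Initial prior: P(H) = 0.3945

Update 1:
  P(E) = 0.8240 × 0.3945 + 0.2224 × 0.6055 = 0.32506800 + 0.13466320 = 0.45973120
  P(H|E) = 0.32506800 / 0.45973120 = 0.7071

Update 2:
  P(E) = 0.8240 × 0.7071 + 0.2224 × 0.2929 = 0.58265040 + 0.06514096 = 0.64779136
  P(H|E) = 0.58265040 / 0.64779136 = 0.8994

Final posterior: 0.8994


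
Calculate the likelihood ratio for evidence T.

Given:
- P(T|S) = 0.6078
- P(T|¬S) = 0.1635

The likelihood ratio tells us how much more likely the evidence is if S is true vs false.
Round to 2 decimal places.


Likelihood Ratio (LR) = P(T|S) / P(T|¬S)

LR = 0.6078 / 0.1635
   = 3.72

The evidence is 3.72 times more likely if S is true than if S is false.
Since LR > 1, the evidence supports S over ¬S.


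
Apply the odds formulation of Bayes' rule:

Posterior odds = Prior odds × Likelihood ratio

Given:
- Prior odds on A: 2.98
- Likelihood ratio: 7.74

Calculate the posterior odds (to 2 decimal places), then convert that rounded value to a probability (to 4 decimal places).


Step 1: Calculate posterior odds
Posterior odds = Prior odds × LR
               = 2.98 × 7.74
               = 23.07

Step 2: Convert to probability
P(A|E) = Posterior odds / (1 + Posterior odds)
       = 23.07 / (1 + 23.07)
       = 23.07 / 24.07
       = 0.9585

The evidence increased P(A) from 0.7487 to 0.9585.


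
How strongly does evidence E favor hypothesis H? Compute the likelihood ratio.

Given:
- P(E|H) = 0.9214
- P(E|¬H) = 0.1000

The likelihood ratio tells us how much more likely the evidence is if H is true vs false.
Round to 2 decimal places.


Likelihood Ratio (LR) = P(E|H) / P(E|¬H)

LR = 0.9214 / 0.1000
   = 9.21

The evidence is 9.21 times more likely if H is true than if H is false.
Since LR > 1, the evidence supports H over ¬H.


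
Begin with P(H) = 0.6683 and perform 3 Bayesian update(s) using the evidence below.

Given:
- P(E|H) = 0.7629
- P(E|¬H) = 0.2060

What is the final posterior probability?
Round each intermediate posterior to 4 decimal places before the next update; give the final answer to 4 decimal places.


Sequential Bayesian updating:

Initial prior: P(H) = 0.6683

Update 1:
  P(E) = 0.7629 × 0.6683 + 0.2060 × 0.3317 = 0.50984607 + 0.06833020 = 0.57817627
  P(H|E) = 0.50984607 / 0.57817627 = 0.8818

Update 2:
  P(E) = 0.7629 × 0.8818 + 0.2060 × 0.1182 = 0.67272522 + 0.02434920 = 0.69707442
  P(H|E) = 0.67272522 / 0.69707442 = 0.9651

Update 3:
  P(E) = 0.7629 × 0.9651 + 0.2060 × 0.0349 = 0.73627479 + 0.00718940 = 0.74346419
  P(H|E) = 0.73627479 / 0.74346419 = 0.9903

Final posterior: 0.9903


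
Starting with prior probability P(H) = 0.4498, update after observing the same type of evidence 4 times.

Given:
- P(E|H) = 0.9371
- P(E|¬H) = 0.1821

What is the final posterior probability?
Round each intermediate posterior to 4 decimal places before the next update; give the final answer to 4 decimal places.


Sequential Bayesian updating:

Initial prior: P(H) = 0.4498

Update 1:
  P(E) = 0.9371 × 0.4498 + 0.1821 × 0.5502 = 0.42150758 + 0.10019142 = 0.52169900
  P(H|E) = 0.42150758 / 0.52169900 = 0.8080

Update 2:
  P(E) = 0.9371 × 0.8080 + 0.1821 × 0.1920 = 0.75717680 + 0.03496320 = 0.79214000
  P(H|E) = 0.75717680 / 0.79214000 = 0.9559

Update 3:
  P(E) = 0.9371 × 0.9559 + 0.1821 × 0.0441 = 0.89577389 + 0.00803061 = 0.90380450
  P(H|E) = 0.89577389 / 0.90380450 = 0.9911

Update 4:
  P(E) = 0.9371 × 0.9911 + 0.1821 × 0.0089 = 0.92875981 + 0.00162069 = 0.93038050
  P(H|E) = 0.92875981 / 0.93038050 = 0.9983

Final posterior: 0.9983


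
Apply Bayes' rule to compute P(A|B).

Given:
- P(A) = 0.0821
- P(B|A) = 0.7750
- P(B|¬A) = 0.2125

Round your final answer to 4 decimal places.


Bayes' theorem: P(A|B) = P(B|A) × P(A) / P(B)

Step 1: Calculate P(B) using law of total probability
P(B) = P(B|A)P(A) + P(B|¬A)P(¬A)
     = 0.7750 × 0.0821 + 0.2125 × 0.9179
     = 0.06362750 + 0.19505375
     = 0.25868125

Step 2: Apply Bayes' theorem
P(A|B) = P(B|A) × P(A) / P(B)
       = 0.06362750 / 0.25868125
       = 0.2460


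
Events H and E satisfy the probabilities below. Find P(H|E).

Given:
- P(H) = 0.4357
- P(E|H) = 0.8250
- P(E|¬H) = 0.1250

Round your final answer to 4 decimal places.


Bayes' theorem: P(H|E) = P(E|H) × P(H) / P(E)

Step 1: Calculate P(E) using law of total probability
P(E) = P(E|H)P(H) + P(E|¬H)P(¬H)
     = 0.8250 × 0.4357 + 0.1250 × 0.5643
     = 0.35945250 + 0.07053750
     = 0.42999000

Step 2: Apply Bayes' theorem
P(H|E) = P(E|H) × P(H) / P(E)
       = 0.35945250 / 0.42999000
       = 0.8360


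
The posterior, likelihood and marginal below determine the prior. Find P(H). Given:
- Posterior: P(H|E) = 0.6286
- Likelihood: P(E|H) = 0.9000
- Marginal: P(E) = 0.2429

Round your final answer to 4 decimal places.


From Bayes' theorem: P(H|E) = P(E|H) × P(H) / P(E)

Rearranging for P(H):
P(H) = P(H|E) × P(E) / P(E|H)
     = 0.6286 × 0.2429 / 0.9000
     = 0.15268694 / 0.9000
     = 0.1697


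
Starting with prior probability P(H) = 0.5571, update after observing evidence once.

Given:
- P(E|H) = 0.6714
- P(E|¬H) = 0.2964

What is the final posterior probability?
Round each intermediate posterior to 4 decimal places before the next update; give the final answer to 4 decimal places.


Sequential Bayesian updating:

Initial prior: P(H) = 0.5571

Update 1:
  P(E) = 0.6714 × 0.5571 + 0.2964 × 0.4429 = 0.37403694 + 0.13127556 = 0.50531250
  P(H|E) = 0.37403694 / 0.50531250 = 0.7402

Final posterior: 0.7402


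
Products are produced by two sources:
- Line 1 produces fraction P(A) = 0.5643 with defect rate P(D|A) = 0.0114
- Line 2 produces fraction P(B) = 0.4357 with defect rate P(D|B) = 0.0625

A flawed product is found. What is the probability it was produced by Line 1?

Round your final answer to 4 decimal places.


Let A = from Line 1, D = flawed

Given:
- P(A) = 0.5643, P(B) = 0.4357
- P(D|A) = 0.0114, P(D|B) = 0.0625

Step 1: Find P(D)
P(D) = P(D|A)P(A) + P(D|B)P(B)
     = 0.0114 × 0.5643 + 0.0625 × 0.4357
     = 0.00643302 + 0.02723125
     = 0.03366427

Step 2: Apply Bayes' theorem
P(A|D) = P(D|A)P(A) / P(D)
       = 0.00643302 / 0.03366427
       = 0.1911


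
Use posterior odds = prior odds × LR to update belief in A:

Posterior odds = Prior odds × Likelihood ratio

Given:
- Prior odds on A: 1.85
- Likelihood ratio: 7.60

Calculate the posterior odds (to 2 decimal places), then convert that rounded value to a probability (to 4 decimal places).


Step 1: Calculate posterior odds
Posterior odds = Prior odds × LR
               = 1.85 × 7.60
               = 14.06

Step 2: Convert to probability
P(A|E) = Posterior odds / (1 + Posterior odds)
       = 14.06 / (1 + 14.06)
       = 14.06 / 15.06
       = 0.9336

The evidence increased P(A) from 0.6491 to 0.9336.


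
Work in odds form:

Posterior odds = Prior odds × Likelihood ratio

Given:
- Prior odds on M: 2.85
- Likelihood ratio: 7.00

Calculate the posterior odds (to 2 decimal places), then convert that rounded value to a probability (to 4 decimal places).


Step 1: Calculate posterior odds
Posterior odds = Prior odds × LR
               = 2.85 × 7.00
               = 19.95

Step 2: Convert to probability
P(M|E) = Posterior odds / (1 + Posterior odds)
       = 19.95 / (1 + 19.95)
       = 19.95 / 20.95
       = 0.9523

The evidence increased P(M) from 0.7403 to 0.9523.


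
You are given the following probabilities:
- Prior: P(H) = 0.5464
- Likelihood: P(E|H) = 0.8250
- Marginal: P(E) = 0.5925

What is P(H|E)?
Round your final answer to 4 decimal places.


Using Bayes' theorem:

P(H|E) = P(E|H) × P(H) / P(E)
       = 0.8250 × 0.5464 / 0.5925
       = 0.45078000 / 0.5925
       = 0.7608

The evidence strengthens our belief in H.
Prior: 0.5464 → Posterior: 0.7608


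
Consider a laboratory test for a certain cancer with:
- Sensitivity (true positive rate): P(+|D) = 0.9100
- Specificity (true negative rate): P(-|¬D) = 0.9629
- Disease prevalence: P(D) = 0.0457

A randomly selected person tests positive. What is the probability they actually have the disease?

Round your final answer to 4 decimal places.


Let D = has disease, + = positive test

Given:
- P(D) = 0.0457 (prevalence)
- P(+|D) = 0.9100 (sensitivity)
- P(-|¬D) = 0.9629 (specificity)
- P(+|¬D) = 0.0371 (false positive rate = 1 - specificity)

Step 1: Find P(+)
P(+) = P(+|D)P(D) + P(+|¬D)P(¬D)
     = 0.9100 × 0.0457 + 0.0371 × 0.9543
     = 0.04158700 + 0.03540453
     = 0.07699153

Step 2: Apply Bayes' theorem for P(D|+)
P(D|+) = P(+|D)P(D) / P(+)
       = 0.04158700 / 0.07699153
       = 0.5402


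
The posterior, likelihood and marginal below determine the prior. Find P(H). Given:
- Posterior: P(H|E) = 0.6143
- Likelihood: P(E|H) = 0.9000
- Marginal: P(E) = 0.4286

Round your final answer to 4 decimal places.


From Bayes' theorem: P(H|E) = P(E|H) × P(H) / P(E)

Rearranging for P(H):
P(H) = P(H|E) × P(E) / P(E|H)
     = 0.6143 × 0.4286 / 0.9000
     = 0.26328898 / 0.9000
     = 0.2925


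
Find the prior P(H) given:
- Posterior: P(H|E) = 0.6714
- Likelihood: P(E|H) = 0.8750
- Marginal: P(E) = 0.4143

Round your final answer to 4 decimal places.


From Bayes' theorem: P(H|E) = P(E|H) × P(H) / P(E)

Rearranging for P(H):
P(H) = P(H|E) × P(E) / P(E|H)
     = 0.6714 × 0.4143 / 0.8750
     = 0.27816102 / 0.8750
     = 0.3179


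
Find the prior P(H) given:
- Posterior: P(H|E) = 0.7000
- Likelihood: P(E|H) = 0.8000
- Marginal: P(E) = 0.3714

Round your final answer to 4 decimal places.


From Bayes' theorem: P(H|E) = P(E|H) × P(H) / P(E)

Rearranging for P(H):
P(H) = P(H|E) × P(E) / P(E|H)
     = 0.7000 × 0.3714 / 0.8000
     = 0.25998000 / 0.8000
     = 0.3250


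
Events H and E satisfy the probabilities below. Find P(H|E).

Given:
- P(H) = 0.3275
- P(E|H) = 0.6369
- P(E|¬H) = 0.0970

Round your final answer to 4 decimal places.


Bayes' theorem: P(H|E) = P(E|H) × P(H) / P(E)

Step 1: Calculate P(E) using law of total probability
P(E) = P(E|H)P(H) + P(E|¬H)P(¬H)
     = 0.6369 × 0.3275 + 0.0970 × 0.6725
     = 0.20858475 + 0.06523250
     = 0.27381725

Step 2: Apply Bayes' theorem
P(H|E) = P(E|H) × P(H) / P(E)
       = 0.20858475 / 0.27381725
       = 0.7618


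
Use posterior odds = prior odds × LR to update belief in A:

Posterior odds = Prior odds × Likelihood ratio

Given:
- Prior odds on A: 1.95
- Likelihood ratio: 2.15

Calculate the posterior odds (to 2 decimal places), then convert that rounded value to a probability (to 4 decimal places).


Step 1: Calculate posterior odds
Posterior odds = Prior odds × LR
               = 1.95 × 2.15
               = 4.19

Step 2: Convert to probability
P(A|E) = Posterior odds / (1 + Posterior odds)
       = 4.19 / (1 + 4.19)
       = 4.19 / 5.19
       = 0.8073

The evidence increased P(A) from 0.6610 to 0.8073.


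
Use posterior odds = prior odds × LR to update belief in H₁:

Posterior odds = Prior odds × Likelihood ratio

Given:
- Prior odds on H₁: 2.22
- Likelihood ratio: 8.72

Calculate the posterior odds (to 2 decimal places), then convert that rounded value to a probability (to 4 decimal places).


Step 1: Calculate posterior odds
Posterior odds = Prior odds × LR
               = 2.22 × 8.72
               = 19.36

Step 2: Convert to probability
P(H₁|E) = Posterior odds / (1 + Posterior odds)
       = 19.36 / (1 + 19.36)
       = 19.36 / 20.36
       = 0.9509

The evidence increased P(H₁) from 0.6894 to 0.9509.


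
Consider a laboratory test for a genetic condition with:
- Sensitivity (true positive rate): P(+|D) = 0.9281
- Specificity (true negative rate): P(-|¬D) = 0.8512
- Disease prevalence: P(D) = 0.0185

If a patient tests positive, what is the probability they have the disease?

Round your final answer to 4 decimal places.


Let D = has disease, + = positive test

Given:
- P(D) = 0.0185 (prevalence)
- P(+|D) = 0.9281 (sensitivity)
- P(-|¬D) = 0.8512 (specificity)
- P(+|¬D) = 0.1488 (false positive rate = 1 - specificity)

Step 1: Find P(+)
P(+) = P(+|D)P(D) + P(+|¬D)P(¬D)
     = 0.9281 × 0.0185 + 0.1488 × 0.9815
     = 0.01716985 + 0.14604720
     = 0.16321705

Step 2: Apply Bayes' theorem for P(D|+)
P(D|+) = P(+|D)P(D) / P(+)
       = 0.01716985 / 0.16321705
       = 0.1052


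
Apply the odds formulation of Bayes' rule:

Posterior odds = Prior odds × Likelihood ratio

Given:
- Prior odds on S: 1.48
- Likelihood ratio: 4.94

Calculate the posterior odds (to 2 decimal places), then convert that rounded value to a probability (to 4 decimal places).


Step 1: Calculate posterior odds
Posterior odds = Prior odds × LR
               = 1.48 × 4.94
               = 7.31

Step 2: Convert to probability
P(S|E) = Posterior odds / (1 + Posterior odds)
       = 7.31 / (1 + 7.31)
       = 7.31 / 8.31
       = 0.8797

The evidence increased P(S) from 0.5968 to 0.8797.


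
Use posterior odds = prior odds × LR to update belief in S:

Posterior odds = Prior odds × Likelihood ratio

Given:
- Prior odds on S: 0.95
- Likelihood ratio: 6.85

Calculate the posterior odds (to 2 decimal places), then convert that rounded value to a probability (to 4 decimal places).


Step 1: Calculate posterior odds
Posterior odds = Prior odds × LR
               = 0.95 × 6.85
               = 6.51

Step 2: Convert to probability
P(S|E) = Posterior odds / (1 + Posterior odds)
       = 6.51 / (1 + 6.51)
       = 6.51 / 7.51
       = 0.8668

The evidence increased P(S) from 0.4872 to 0.8668.


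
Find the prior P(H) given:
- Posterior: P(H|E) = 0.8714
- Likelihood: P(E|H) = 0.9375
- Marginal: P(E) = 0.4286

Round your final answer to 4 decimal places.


From Bayes' theorem: P(H|E) = P(E|H) × P(H) / P(E)

Rearranging for P(H):
P(H) = P(H|E) × P(E) / P(E|H)
     = 0.8714 × 0.4286 / 0.9375
     = 0.37348204 / 0.9375
     = 0.3984


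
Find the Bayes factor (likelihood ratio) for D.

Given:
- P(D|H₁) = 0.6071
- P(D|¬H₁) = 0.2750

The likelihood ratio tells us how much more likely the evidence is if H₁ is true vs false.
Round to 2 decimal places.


Likelihood Ratio (LR) = P(D|H₁) / P(D|¬H₁)

LR = 0.6071 / 0.2750
   = 2.21

The evidence is 2.21 times more likely if H₁ is true than if H₁ is false.
Because LR exceeds 1, D is evidence for H₁.


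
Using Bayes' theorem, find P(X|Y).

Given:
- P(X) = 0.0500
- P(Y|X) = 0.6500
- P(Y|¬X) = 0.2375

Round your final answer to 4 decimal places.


Bayes' theorem: P(X|Y) = P(Y|X) × P(X) / P(Y)

Step 1: Calculate P(Y) using law of total probability
P(Y) = P(Y|X)P(X) + P(Y|¬X)P(¬X)
     = 0.6500 × 0.0500 + 0.2375 × 0.9500
     = 0.03250000 + 0.22562500
     = 0.25812500

Step 2: Apply Bayes' theorem
P(X|Y) = P(Y|X) × P(X) / P(Y)
       = 0.03250000 / 0.25812500
       = 0.1259


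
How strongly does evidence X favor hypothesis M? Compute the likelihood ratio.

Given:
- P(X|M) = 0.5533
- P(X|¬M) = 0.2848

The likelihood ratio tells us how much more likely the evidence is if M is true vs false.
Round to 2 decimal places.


Likelihood Ratio (LR) = P(X|M) / P(X|¬M)

LR = 0.5533 / 0.2848
   = 1.94

The evidence is 1.94 times more likely if M is true than if M is false.
LR > 1, so observing X raises the odds in favor of M.


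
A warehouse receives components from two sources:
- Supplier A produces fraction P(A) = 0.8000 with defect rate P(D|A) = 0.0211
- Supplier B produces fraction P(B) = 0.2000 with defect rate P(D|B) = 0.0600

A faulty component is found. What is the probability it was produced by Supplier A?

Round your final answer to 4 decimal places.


Let A = from Supplier A, D = faulty

Given:
- P(A) = 0.8000, P(B) = 0.2000
- P(D|A) = 0.0211, P(D|B) = 0.0600

Step 1: Find P(D)
P(D) = P(D|A)P(A) + P(D|B)P(B)
     = 0.0211 × 0.8000 + 0.0600 × 0.2000
     = 0.01688000 + 0.01200000
     = 0.02888000

Step 2: Apply Bayes' theorem
P(A|D) = P(D|A)P(A) / P(D)
       = 0.01688000 / 0.02888000
       = 0.5845


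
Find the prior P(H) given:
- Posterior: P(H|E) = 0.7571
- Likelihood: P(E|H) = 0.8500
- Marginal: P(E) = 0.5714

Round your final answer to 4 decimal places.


From Bayes' theorem: P(H|E) = P(E|H) × P(H) / P(E)

Rearranging for P(H):
P(H) = P(H|E) × P(E) / P(E|H)
     = 0.7571 × 0.5714 / 0.8500
     = 0.43260694 / 0.8500
     = 0.5089


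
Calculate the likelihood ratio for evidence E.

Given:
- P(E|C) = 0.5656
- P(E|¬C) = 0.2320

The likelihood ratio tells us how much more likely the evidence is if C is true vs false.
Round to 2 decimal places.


Likelihood Ratio (LR) = P(E|C) / P(E|¬C)

LR = 0.5656 / 0.2320
   = 2.44

The evidence is 2.44 times more likely if C is true than if C is false.
Since LR > 1, the evidence supports C over ¬C.


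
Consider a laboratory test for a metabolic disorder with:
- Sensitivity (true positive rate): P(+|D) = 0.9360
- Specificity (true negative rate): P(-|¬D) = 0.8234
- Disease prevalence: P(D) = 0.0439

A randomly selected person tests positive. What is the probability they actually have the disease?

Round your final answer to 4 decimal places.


Let D = has disease, + = positive test

Given:
- P(D) = 0.0439 (prevalence)
- P(+|D) = 0.9360 (sensitivity)
- P(-|¬D) = 0.8234 (specificity)
- P(+|¬D) = 0.1766 (false positive rate = 1 - specificity)

Step 1: Find P(+)
P(+) = P(+|D)P(D) + P(+|¬D)P(¬D)
     = 0.9360 × 0.0439 + 0.1766 × 0.9561
     = 0.04109040 + 0.16884726
     = 0.20993766

Step 2: Apply Bayes' theorem for P(D|+)
P(D|+) = P(+|D)P(D) / P(+)
       = 0.04109040 / 0.20993766
       = 0.1957


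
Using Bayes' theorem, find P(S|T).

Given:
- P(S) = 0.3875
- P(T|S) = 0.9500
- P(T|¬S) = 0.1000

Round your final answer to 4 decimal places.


Bayes' theorem: P(S|T) = P(T|S) × P(S) / P(T)

Step 1: Calculate P(T) using law of total probability
P(T) = P(T|S)P(S) + P(T|¬S)P(¬S)
     = 0.9500 × 0.3875 + 0.1000 × 0.6125
     = 0.36812500 + 0.06125000
     = 0.42937500

Step 2: Apply Bayes' theorem
P(S|T) = P(T|S) × P(S) / P(T)
       = 0.36812500 / 0.42937500
       = 0.8574


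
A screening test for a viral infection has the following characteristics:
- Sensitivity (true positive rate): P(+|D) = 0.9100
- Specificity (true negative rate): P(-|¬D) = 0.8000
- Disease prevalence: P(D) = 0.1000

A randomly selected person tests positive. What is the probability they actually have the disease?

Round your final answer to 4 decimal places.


Let D = has disease, + = positive test

Given:
- P(D) = 0.1000 (prevalence)
- P(+|D) = 0.9100 (sensitivity)
- P(-|¬D) = 0.8000 (specificity)
- P(+|¬D) = 0.2000 (false positive rate = 1 - specificity)

Step 1: Find P(+)
P(+) = P(+|D)P(D) + P(+|¬D)P(¬D)
     = 0.9100 × 0.1000 + 0.2000 × 0.9000
     = 0.09100000 + 0.18000000
     = 0.27100000

Step 2: Apply Bayes' theorem for P(D|+)
P(D|+) = P(+|D)P(D) / P(+)
       = 0.09100000 / 0.27100000
       = 0.3358


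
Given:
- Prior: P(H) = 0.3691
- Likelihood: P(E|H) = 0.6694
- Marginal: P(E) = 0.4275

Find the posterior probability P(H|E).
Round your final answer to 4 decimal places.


Using Bayes' theorem:

P(H|E) = P(E|H) × P(H) / P(E)
       = 0.6694 × 0.3691 / 0.4275
       = 0.24707554 / 0.4275
       = 0.5780

The evidence strengthens our belief in H.
Prior: 0.3691 → Posterior: 0.5780


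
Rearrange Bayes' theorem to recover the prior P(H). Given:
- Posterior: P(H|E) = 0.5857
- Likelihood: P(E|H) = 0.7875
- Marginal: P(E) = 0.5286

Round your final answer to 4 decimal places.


From Bayes' theorem: P(H|E) = P(E|H) × P(H) / P(E)

Rearranging for P(H):
P(H) = P(H|E) × P(E) / P(E|H)
     = 0.5857 × 0.5286 / 0.7875
     = 0.30960102 / 0.7875
     = 0.3931


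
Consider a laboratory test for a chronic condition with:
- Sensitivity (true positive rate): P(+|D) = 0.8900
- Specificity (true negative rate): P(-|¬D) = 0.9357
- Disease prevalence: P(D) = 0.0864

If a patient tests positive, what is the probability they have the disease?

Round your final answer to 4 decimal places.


Let D = has disease, + = positive test

Given:
- P(D) = 0.0864 (prevalence)
- P(+|D) = 0.8900 (sensitivity)
- P(-|¬D) = 0.9357 (specificity)
- P(+|¬D) = 0.0643 (false positive rate = 1 - specificity)

Step 1: Find P(+)
P(+) = P(+|D)P(D) + P(+|¬D)P(¬D)
     = 0.8900 × 0.0864 + 0.0643 × 0.9136
     = 0.07689600 + 0.05874448
     = 0.13564048

Step 2: Apply Bayes' theorem for P(D|+)
P(D|+) = P(+|D)P(D) / P(+)
       = 0.07689600 / 0.13564048
       = 0.5669


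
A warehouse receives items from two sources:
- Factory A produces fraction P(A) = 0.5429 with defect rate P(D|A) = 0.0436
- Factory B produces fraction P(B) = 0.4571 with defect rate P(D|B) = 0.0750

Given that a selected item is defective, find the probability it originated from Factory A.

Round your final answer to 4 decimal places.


Let A = from Factory A, D = defective

Given:
- P(A) = 0.5429, P(B) = 0.4571
- P(D|A) = 0.0436, P(D|B) = 0.0750

Step 1: Find P(D)
P(D) = P(D|A)P(A) + P(D|B)P(B)
     = 0.0436 × 0.5429 + 0.0750 × 0.4571
     = 0.02367044 + 0.03428250
     = 0.05795294

Step 2: Apply Bayes' theorem
P(A|D) = P(D|A)P(A) / P(D)
       = 0.02367044 / 0.05795294
       = 0.4084


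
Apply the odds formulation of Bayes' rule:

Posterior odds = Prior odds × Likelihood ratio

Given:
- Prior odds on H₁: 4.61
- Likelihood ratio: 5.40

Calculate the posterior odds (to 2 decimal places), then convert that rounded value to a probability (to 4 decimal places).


Step 1: Calculate posterior odds
Posterior odds = Prior odds × LR
               = 4.61 × 5.40
               = 24.89

Step 2: Convert to probability
P(H₁|E) = Posterior odds / (1 + Posterior odds)
       = 24.89 / (1 + 24.89)
       = 24.89 / 25.89
       = 0.9614

The evidence increased P(H₁) from 0.8217 to 0.9614.


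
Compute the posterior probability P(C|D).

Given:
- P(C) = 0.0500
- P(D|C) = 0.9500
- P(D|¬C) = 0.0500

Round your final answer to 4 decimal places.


Bayes' theorem: P(C|D) = P(D|C) × P(C) / P(D)

Step 1: Calculate P(D) using law of total probability
P(D) = P(D|C)P(C) + P(D|¬C)P(¬C)
     = 0.9500 × 0.0500 + 0.0500 × 0.9500
     = 0.04750000 + 0.04750000
     = 0.09500000

Step 2: Apply Bayes' theorem
P(C|D) = P(D|C) × P(C) / P(D)
       = 0.04750000 / 0.09500000
       = 0.5000


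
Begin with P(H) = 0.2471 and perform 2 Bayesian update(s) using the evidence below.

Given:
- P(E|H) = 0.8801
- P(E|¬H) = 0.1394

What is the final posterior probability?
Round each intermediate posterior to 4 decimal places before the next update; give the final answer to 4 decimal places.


Sequential Bayesian updating:

Initial prior: P(H) = 0.2471

Update 1:
  P(E) = 0.8801 × 0.2471 + 0.1394 × 0.7529 = 0.21747271 + 0.10495426 = 0.32242697
  P(H|E) = 0.21747271 / 0.32242697 = 0.6745

Update 2:
  P(E) = 0.8801 × 0.6745 + 0.1394 × 0.3255 = 0.59362745 + 0.04537470 = 0.63900215
  P(H|E) = 0.59362745 / 0.63900215 = 0.9290

Final posterior: 0.9290


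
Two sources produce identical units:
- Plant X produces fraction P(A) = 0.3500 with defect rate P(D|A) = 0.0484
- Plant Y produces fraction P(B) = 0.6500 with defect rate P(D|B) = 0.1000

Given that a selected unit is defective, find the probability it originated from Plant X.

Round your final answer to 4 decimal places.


Let A = from Plant X, D = defective

Given:
- P(A) = 0.3500, P(B) = 0.6500
- P(D|A) = 0.0484, P(D|B) = 0.1000

Step 1: Find P(D)
P(D) = P(D|A)P(A) + P(D|B)P(B)
     = 0.0484 × 0.3500 + 0.1000 × 0.6500
     = 0.01694000 + 0.06500000
     = 0.08194000

Step 2: Apply Bayes' theorem
P(A|D) = P(D|A)P(A) / P(D)
       = 0.01694000 / 0.08194000
       = 0.2067


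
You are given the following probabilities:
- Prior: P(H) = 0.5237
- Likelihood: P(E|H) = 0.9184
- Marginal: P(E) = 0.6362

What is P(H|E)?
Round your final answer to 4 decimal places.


Using Bayes' theorem:

P(H|E) = P(E|H) × P(H) / P(E)
       = 0.9184 × 0.5237 / 0.6362
       = 0.48096608 / 0.6362
       = 0.7560

The evidence strengthens our belief in H.
Prior: 0.5237 → Posterior: 0.7560


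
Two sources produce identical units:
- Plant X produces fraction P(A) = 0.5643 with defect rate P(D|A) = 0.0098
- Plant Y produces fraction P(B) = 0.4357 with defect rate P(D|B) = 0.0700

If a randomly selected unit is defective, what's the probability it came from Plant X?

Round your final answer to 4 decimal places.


Let A = from Plant X, D = defective

Given:
- P(A) = 0.5643, P(B) = 0.4357
- P(D|A) = 0.0098, P(D|B) = 0.0700

Step 1: Find P(D)
P(D) = P(D|A)P(A) + P(D|B)P(B)
     = 0.0098 × 0.5643 + 0.0700 × 0.4357
     = 0.00553014 + 0.03049900
     = 0.03602914

Step 2: Apply Bayes' theorem
P(A|D) = P(D|A)P(A) / P(D)
       = 0.00553014 / 0.03602914
       = 0.1535


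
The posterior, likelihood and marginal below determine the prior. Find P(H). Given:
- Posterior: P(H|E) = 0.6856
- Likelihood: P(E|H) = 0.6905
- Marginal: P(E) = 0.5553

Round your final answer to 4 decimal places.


From Bayes' theorem: P(H|E) = P(E|H) × P(H) / P(E)

Rearranging for P(H):
P(H) = P(H|E) × P(E) / P(E|H)
     = 0.6856 × 0.5553 / 0.6905
     = 0.38071368 / 0.6905
     = 0.5514


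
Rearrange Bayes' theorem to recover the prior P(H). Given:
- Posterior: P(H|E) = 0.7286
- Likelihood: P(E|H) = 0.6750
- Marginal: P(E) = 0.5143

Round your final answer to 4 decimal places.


From Bayes' theorem: P(H|E) = P(E|H) × P(H) / P(E)

Rearranging for P(H):
P(H) = P(H|E) × P(E) / P(E|H)
     = 0.7286 × 0.5143 / 0.6750
     = 0.37471898 / 0.6750
     = 0.5551


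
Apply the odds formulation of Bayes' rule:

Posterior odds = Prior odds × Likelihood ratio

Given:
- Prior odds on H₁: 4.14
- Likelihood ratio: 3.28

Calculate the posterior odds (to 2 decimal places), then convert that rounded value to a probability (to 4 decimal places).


Step 1: Calculate posterior odds
Posterior odds = Prior odds × LR
               = 4.14 × 3.28
               = 13.58

Step 2: Convert to probability
P(H₁|E) = Posterior odds / (1 + Posterior odds)
       = 13.58 / (1 + 13.58)
       = 13.58 / 14.58
       = 0.9314

The evidence increased P(H₁) from 0.8054 to 0.9314.


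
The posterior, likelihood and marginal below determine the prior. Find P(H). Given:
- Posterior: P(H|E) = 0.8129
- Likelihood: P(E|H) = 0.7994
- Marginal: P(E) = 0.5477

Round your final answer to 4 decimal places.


From Bayes' theorem: P(H|E) = P(E|H) × P(H) / P(E)

Rearranging for P(H):
P(H) = P(H|E) × P(E) / P(E|H)
     = 0.8129 × 0.5477 / 0.7994
     = 0.44522533 / 0.7994
     = 0.5569


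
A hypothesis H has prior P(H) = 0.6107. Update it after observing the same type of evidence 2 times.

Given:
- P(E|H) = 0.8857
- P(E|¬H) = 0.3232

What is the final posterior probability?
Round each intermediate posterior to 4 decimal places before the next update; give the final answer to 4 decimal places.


Sequential Bayesian updating:

Initial prior: P(H) = 0.6107

Update 1:
  P(E) = 0.8857 × 0.6107 + 0.3232 × 0.3893 = 0.54089699 + 0.12582176 = 0.66671875
  P(H|E) = 0.54089699 / 0.66671875 = 0.8113

Update 2:
  P(E) = 0.8857 × 0.8113 + 0.3232 × 0.1887 = 0.71856841 + 0.06098784 = 0.77955625
  P(H|E) = 0.71856841 / 0.77955625 = 0.9218

Final posterior: 0.9218


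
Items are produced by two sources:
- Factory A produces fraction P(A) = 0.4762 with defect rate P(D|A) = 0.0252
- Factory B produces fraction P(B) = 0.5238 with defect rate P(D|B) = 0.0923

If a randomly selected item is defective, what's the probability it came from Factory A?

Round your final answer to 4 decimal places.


Let A = from Factory A, D = defective

Given:
- P(A) = 0.4762, P(B) = 0.5238
- P(D|A) = 0.0252, P(D|B) = 0.0923

Step 1: Find P(D)
P(D) = P(D|A)P(A) + P(D|B)P(B)
     = 0.0252 × 0.4762 + 0.0923 × 0.5238
     = 0.01200024 + 0.04834674
     = 0.06034698

Step 2: Apply Bayes' theorem
P(A|D) = P(D|A)P(A) / P(D)
       = 0.01200024 / 0.06034698
       = 0.1989


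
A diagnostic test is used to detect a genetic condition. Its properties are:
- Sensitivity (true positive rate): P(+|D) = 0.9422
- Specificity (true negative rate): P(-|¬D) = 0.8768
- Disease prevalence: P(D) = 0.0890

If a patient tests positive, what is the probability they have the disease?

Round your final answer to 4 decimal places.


Let D = has disease, + = positive test

Given:
- P(D) = 0.0890 (prevalence)
- P(+|D) = 0.9422 (sensitivity)
- P(-|¬D) = 0.8768 (specificity)
- P(+|¬D) = 0.1232 (false positive rate = 1 - specificity)

Step 1: Find P(+)
P(+) = P(+|D)P(D) + P(+|¬D)P(¬D)
     = 0.9422 × 0.0890 + 0.1232 × 0.9110
     = 0.08385580 + 0.11223520
     = 0.19609100

Step 2: Apply Bayes' theorem for P(D|+)
P(D|+) = P(+|D)P(D) / P(+)
       = 0.08385580 / 0.19609100
       = 0.4276


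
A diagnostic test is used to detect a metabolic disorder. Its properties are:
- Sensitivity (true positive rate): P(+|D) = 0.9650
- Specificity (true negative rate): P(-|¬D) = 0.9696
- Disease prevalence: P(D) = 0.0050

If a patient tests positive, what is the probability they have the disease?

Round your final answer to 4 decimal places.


Let D = has disease, + = positive test

Given:
- P(D) = 0.0050 (prevalence)
- P(+|D) = 0.9650 (sensitivity)
- P(-|¬D) = 0.9696 (specificity)
- P(+|¬D) = 0.0304 (false positive rate = 1 - specificity)

Step 1: Find P(+)
P(+) = P(+|D)P(D) + P(+|¬D)P(¬D)
     = 0.9650 × 0.0050 + 0.0304 × 0.9950
     = 0.00482500 + 0.03024800
     = 0.03507300

Step 2: Apply Bayes' theorem for P(D|+)
P(D|+) = P(+|D)P(D) / P(+)
       = 0.00482500 / 0.03507300
       = 0.1376


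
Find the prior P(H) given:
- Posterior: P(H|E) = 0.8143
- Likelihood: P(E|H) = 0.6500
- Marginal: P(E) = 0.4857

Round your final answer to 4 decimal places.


From Bayes' theorem: P(H|E) = P(E|H) × P(H) / P(E)

Rearranging for P(H):
P(H) = P(H|E) × P(E) / P(E|H)
     = 0.8143 × 0.4857 / 0.6500
     = 0.39550551 / 0.6500
     = 0.6085


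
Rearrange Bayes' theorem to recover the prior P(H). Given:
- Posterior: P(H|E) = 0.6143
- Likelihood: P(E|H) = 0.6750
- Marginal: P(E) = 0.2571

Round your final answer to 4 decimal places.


From Bayes' theorem: P(H|E) = P(E|H) × P(H) / P(E)

Rearranging for P(H):
P(H) = P(H|E) × P(E) / P(E|H)
     = 0.6143 × 0.2571 / 0.6750
     = 0.15793653 / 0.6750
     = 0.2340


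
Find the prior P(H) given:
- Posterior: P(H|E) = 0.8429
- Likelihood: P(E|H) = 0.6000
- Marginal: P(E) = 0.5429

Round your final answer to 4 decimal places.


From Bayes' theorem: P(H|E) = P(E|H) × P(H) / P(E)

Rearranging for P(H):
P(H) = P(H|E) × P(E) / P(E|H)
     = 0.8429 × 0.5429 / 0.6000
     = 0.45761041 / 0.6000
     = 0.7627


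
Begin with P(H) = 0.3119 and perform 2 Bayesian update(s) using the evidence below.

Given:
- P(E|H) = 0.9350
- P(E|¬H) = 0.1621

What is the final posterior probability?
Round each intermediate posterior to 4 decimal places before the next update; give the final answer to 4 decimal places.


Sequential Bayesian updating:

Initial prior: P(H) = 0.3119

Update 1:
  P(E) = 0.9350 × 0.3119 + 0.1621 × 0.6881 = 0.29162650 + 0.11154101 = 0.40316751
  P(H|E) = 0.29162650 / 0.40316751 = 0.7233

Update 2:
  P(E) = 0.9350 × 0.7233 + 0.1621 × 0.2767 = 0.67628550 + 0.04485307 = 0.72113857
  P(H|E) = 0.67628550 / 0.72113857 = 0.9378

Final posterior: 0.9378
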